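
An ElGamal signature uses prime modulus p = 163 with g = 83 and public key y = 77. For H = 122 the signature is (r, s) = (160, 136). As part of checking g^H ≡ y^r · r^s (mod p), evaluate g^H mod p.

Squares mod 163: 83^1≡83, 83^2≡43, 83^4≡56, 83^8≡39, 83^16≡54, 83^32≡145, 83^64≡161
122 = 64 + 32 + 16 + 8 + 2, so 83^122 ≡ 161·145·54·39·43 ≡ 88 (mod 163)

88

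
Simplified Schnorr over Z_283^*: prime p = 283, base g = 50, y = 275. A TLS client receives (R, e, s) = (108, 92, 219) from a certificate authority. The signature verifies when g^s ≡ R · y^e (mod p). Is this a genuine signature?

g^s mod p:
Squares mod 283: 50^1≡50, 50^2≡236, 50^4≡228, 50^8≡195, 50^16≡103, 50^32≡138, 50^64≡83, 50^128≡97
219 = 128 + 64 + 16 + 8 + 2 + 1, so 50^219 ≡ 97·83·103·195·236·50 ≡ 212 (mod 283)
R · y^e mod p:
Squares mod 283: 275^1≡275, 275^2≡64, 275^4≡134, 275^8≡127, 275^16≡281, 275^32≡4, 275^64≡16
92 = 64 + 16 + 8 + 4, so 275^92 ≡ 16·281·127·134 ≡ 199 (mod 283)
108·199 = 21492 ≡ 267 (mod 283)
212 ≠ 267; the check fails.

forged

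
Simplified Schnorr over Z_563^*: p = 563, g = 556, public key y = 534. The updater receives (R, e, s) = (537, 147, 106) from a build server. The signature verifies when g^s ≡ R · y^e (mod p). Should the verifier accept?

accept

g^s mod p:
Squares mod 563: 556^1≡556, 556^2≡49, 556^4≡149, 556^8≡244, 556^16≡421, 556^32≡459, 556^64≡119
106 = 64 + 32 + 8 + 2, so 556^106 ≡ 119·459·244·49 ≡ 204 (mod 563)
R · y^e mod p:
Squares mod 563: 534^1≡534, 534^2≡278, 534^4≡153, 534^8≡326, 534^16≡432, 534^32≡271, 534^64≡251, 534^128≡508
147 = 128 + 16 + 2 + 1, so 534^147 ≡ 508·432·278·534 ≡ 252 (mod 563)
537·252 = 135324 ≡ 204 (mod 563)
204 ≡ 204 (mod 563); signature holds.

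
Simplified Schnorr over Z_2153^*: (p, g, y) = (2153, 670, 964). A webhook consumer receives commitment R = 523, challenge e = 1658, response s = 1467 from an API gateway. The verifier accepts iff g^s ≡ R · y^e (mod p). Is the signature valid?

invalid

g^s mod p:
670^1467 mod 2153 = 1214
R · y^e mod p:
964^1658 mod 2153 = 971
523·971 = 507833 ≡ 1878 (mod 2153)
1214 ≠ 1878; the check fails.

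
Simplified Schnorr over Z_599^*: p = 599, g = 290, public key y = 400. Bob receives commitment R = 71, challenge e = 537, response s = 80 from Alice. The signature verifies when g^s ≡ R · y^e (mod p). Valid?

g^s mod p:
290^2 = 84100 ≡ 240
290^4 ≡ 240^2 = 57600 ≡ 96
290^8 ≡ 96^2 = 9216 ≡ 231
290^16 ≡ 231^2 = 53361 ≡ 50
290^32 ≡ 50^2 = 2500 ≡ 104
290^64 ≡ 104^2 = 10816 ≡ 34
80 = 64 + 16, so 290^80 ≡ 34·50 ≡ 502 (mod 599)
R · y^e mod p:
400^2 = 160000 ≡ 67
400^4 ≡ 67^2 = 4489 ≡ 296
400^8 ≡ 296^2 = 87616 ≡ 162
400^16 ≡ 162^2 = 26244 ≡ 487
400^32 ≡ 487^2 = 237169 ≡ 564
400^64 ≡ 564^2 = 318096 ≡ 27
400^128 ≡ 27^2 = 729 ≡ 130
400^256 ≡ 130^2 = 16900 ≡ 128
400^512 ≡ 128^2 = 16384 ≡ 211
537 = 512 + 16 + 8 + 1, so 400^537 ≡ 211·487·162·400 ≡ 83 (mod 599)
71·83 = 5893 ≡ 502 (mod 599)
502 ≡ 502 (mod 599); signature holds.

yes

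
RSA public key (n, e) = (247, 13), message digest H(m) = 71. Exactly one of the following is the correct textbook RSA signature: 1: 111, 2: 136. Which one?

Candidate 1: 111^2 = 12321 ≡ 218; 111^4 ≡ 218^2 = 47524 ≡ 100; 111^8 ≡ 100^2 = 10000 ≡ 120; 13 = 8 + 4 + 1, so 111^13 ≡ 120·100·111 ≡ 176 (mod 247)
Candidate 2: 136^2 = 18496 ≡ 218; 136^4 ≡ 218^2 = 47524 ≡ 100; 136^8 ≡ 100^2 = 10000 ≡ 120; 13 = 8 + 4 + 1, so 136^13 ≡ 120·100·136 ≡ 71 (mod 247)
  → matches H(m) = 71

2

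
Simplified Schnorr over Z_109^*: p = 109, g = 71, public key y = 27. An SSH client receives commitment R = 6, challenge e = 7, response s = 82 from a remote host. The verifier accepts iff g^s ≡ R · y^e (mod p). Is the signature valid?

g^s mod p:
71^2 = 5041 ≡ 27
71^4 ≡ 27^2 = 729 ≡ 75
71^8 ≡ 75^2 = 5625 ≡ 66
71^16 ≡ 66^2 = 4356 ≡ 105
71^32 ≡ 105^2 = 11025 ≡ 16
71^64 ≡ 16^2 = 256 ≡ 38
82 = 64 + 16 + 2, so 71^82 ≡ 38·105·27 ≡ 38 (mod 109)
R · y^e mod p:
27^2 = 729 ≡ 75
27^4 ≡ 75^2 = 5625 ≡ 66
7 = 4 + 2 + 1, so 27^7 ≡ 66·75·27 ≡ 16 (mod 109)
6·16 = 96 ≡ 96 (mod 109)
38 ≠ 96; the check fails.

invalid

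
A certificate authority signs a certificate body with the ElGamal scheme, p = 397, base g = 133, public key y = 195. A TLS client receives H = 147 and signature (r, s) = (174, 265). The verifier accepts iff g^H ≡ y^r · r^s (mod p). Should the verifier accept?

reject

Left side g^H mod p:
133^2 = 17689 ≡ 221
133^4 ≡ 221^2 = 48841 ≡ 10
133^8 ≡ 10^2 = 100
133^16 ≡ 100^2 = 10000 ≡ 75
133^32 ≡ 75^2 = 5625 ≡ 67
133^64 ≡ 67^2 = 4489 ≡ 122
133^128 ≡ 122^2 = 14884 ≡ 195
147 = 128 + 16 + 2 + 1, so 133^147 ≡ 195·75·221·133 ≡ 231 (mod 397)
Right side y^r · r^s mod p:
195^2 = 38025 ≡ 310
195^4 ≡ 310^2 = 96100 ≡ 26
195^8 ≡ 26^2 = 676 ≡ 279
195^16 ≡ 279^2 = 77841 ≡ 29
195^32 ≡ 29^2 = 841 ≡ 47
195^64 ≡ 47^2 = 2209 ≡ 224
195^128 ≡ 224^2 = 50176 ≡ 154
174 = 128 + 32 + 8 + 4 + 2, so 195^174 ≡ 154·47·279·26·310 ≡ 234 (mod 397)
174^2 = 30276 ≡ 104
174^4 ≡ 104^2 = 10816 ≡ 97
174^8 ≡ 97^2 = 9409 ≡ 278
174^16 ≡ 278^2 = 77284 ≡ 266
174^32 ≡ 266^2 = 70756 ≡ 90
174^64 ≡ 90^2 = 8100 ≡ 160
174^128 ≡ 160^2 = 25600 ≡ 192
174^256 ≡ 192^2 = 36864 ≡ 340
265 = 256 + 8 + 1, so 174^265 ≡ 340·278·174 ≡ 358 (mod 397)
234·358 = 83772 ≡ 5 (mod 397)
231 ≠ 5, so verification fails.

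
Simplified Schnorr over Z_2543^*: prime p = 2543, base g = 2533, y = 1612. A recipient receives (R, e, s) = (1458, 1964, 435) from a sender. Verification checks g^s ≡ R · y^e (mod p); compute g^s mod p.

827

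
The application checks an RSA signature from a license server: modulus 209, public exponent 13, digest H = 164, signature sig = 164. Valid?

Squares mod 209: sig^1≡164, sig^2≡144, sig^4≡45, sig^8≡144
13 = 8 + 4 + 1, so sig^13 ≡ 144·45·164 ≡ 164 (mod 209)
164 = H, so the signature checks out.

yes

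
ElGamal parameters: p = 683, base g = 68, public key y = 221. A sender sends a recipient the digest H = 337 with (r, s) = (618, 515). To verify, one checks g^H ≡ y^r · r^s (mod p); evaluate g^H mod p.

68^2 = 4624 ≡ 526
68^4 ≡ 526^2 = 276676 ≡ 61
68^8 ≡ 61^2 = 3721 ≡ 306
68^16 ≡ 306^2 = 93636 ≡ 65
68^32 ≡ 65^2 = 4225 ≡ 127
68^64 ≡ 127^2 = 16129 ≡ 420
68^128 ≡ 420^2 = 176400 ≡ 186
68^256 ≡ 186^2 = 34596 ≡ 446
337 = 256 + 64 + 16 + 1, so 68^337 ≡ 446·420·65·68 ≡ 627 (mod 683)

627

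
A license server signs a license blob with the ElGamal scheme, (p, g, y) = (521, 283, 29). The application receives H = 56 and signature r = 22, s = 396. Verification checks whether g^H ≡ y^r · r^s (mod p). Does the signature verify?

Left side g^H mod p:
283^2 = 80089 ≡ 376
283^4 ≡ 376^2 = 141376 ≡ 185
283^8 ≡ 185^2 = 34225 ≡ 360
283^16 ≡ 360^2 = 129600 ≡ 392
283^32 ≡ 392^2 = 153664 ≡ 490
56 = 32 + 16 + 8, so 283^56 ≡ 490·392·360 ≡ 117 (mod 521)
Right side y^r · r^s mod p:
29^2 = 841 ≡ 320
29^4 ≡ 320^2 = 102400 ≡ 284
29^8 ≡ 284^2 = 80656 ≡ 422
29^16 ≡ 422^2 = 178084 ≡ 423
22 = 16 + 4 + 2, so 29^22 ≡ 423·284·320 ≡ 255 (mod 521)
22^2 = 484
22^4 ≡ 484^2 = 234256 ≡ 327
22^8 ≡ 327^2 = 106929 ≡ 124
22^16 ≡ 124^2 = 15376 ≡ 267
22^32 ≡ 267^2 = 71289 ≡ 433
22^64 ≡ 433^2 = 187489 ≡ 450
22^128 ≡ 450^2 = 202500 ≡ 352
22^256 ≡ 352^2 = 123904 ≡ 427
396 = 256 + 128 + 8 + 4, so 22^396 ≡ 427·352·124·327 ≡ 405 (mod 521)
255·405 = 103275 ≡ 117 (mod 521)
117 ≡ 117 (mod 521), so the signature is genuine.

verifies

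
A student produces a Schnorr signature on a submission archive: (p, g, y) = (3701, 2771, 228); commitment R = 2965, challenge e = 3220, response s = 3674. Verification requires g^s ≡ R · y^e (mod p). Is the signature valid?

g^s mod p:
2771^2 = 7678441 ≡ 2567
2771^4 ≡ 2567^2 = 6589489 ≡ 1709
2771^8 ≡ 1709^2 = 2920681 ≡ 592
2771^16 ≡ 592^2 = 350464 ≡ 2570
2771^32 ≡ 2570^2 = 6604900 ≡ 2316
2771^64 ≡ 2316^2 = 5363856 ≡ 1107
2771^128 ≡ 1107^2 = 1225449 ≡ 418
2771^256 ≡ 418^2 = 174724 ≡ 777
2771^512 ≡ 777^2 = 603729 ≡ 466
2771^1024 ≡ 466^2 = 217156 ≡ 2498
2771^2048 ≡ 2498^2 = 6240004 ≡ 118
3674 = 2048 + 1024 + 512 + 64 + 16 + 8 + 2, so 2771^3674 ≡ 118·2498·466·1107·2570·592·2567 ≡ 1263 (mod 3701)
R · y^e mod p:
228^2 = 51984 ≡ 170
228^4 ≡ 170^2 = 28900 ≡ 2993
228^8 ≡ 2993^2 = 8958049 ≡ 1629
228^16 ≡ 1629^2 = 2653641 ≡ 24
228^32 ≡ 24^2 = 576
228^64 ≡ 576^2 = 331776 ≡ 2387
228^128 ≡ 2387^2 = 5697769 ≡ 1930
228^256 ≡ 1930^2 = 3724900 ≡ 1694
228^512 ≡ 1694^2 = 2869636 ≡ 1361
228^1024 ≡ 1361^2 = 1852321 ≡ 1821
228^2048 ≡ 1821^2 = 3316041 ≡ 3646
3220 = 2048 + 1024 + 128 + 16 + 4, so 228^3220 ≡ 3646·1821·1930·24·2993 ≡ 3473 (mod 3701)
2965·3473 = 10297445 ≡ 1263 (mod 3701)
1263 ≡ 1263 (mod 3701); signature holds.

valid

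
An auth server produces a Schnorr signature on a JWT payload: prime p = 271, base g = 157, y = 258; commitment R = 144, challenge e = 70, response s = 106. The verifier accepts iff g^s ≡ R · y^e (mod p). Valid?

g^s mod p:
157^2 = 24649 ≡ 259
157^4 ≡ 259^2 = 67081 ≡ 144
157^8 ≡ 144^2 = 20736 ≡ 140
157^16 ≡ 140^2 = 19600 ≡ 88
157^32 ≡ 88^2 = 7744 ≡ 156
157^64 ≡ 156^2 = 24336 ≡ 217
106 = 64 + 32 + 8 + 2, so 157^106 ≡ 217·156·140·259 ≡ 158 (mod 271)
R · y^e mod p:
258^2 = 66564 ≡ 169
258^4 ≡ 169^2 = 28561 ≡ 106
258^8 ≡ 106^2 = 11236 ≡ 125
258^16 ≡ 125^2 = 15625 ≡ 178
258^32 ≡ 178^2 = 31684 ≡ 248
258^64 ≡ 248^2 = 61504 ≡ 258
70 = 64 + 4 + 2, so 258^70 ≡ 258·106·169 ≡ 178 (mod 271)
144·178 = 25632 ≡ 158 (mod 271)
158 ≡ 158 (mod 271); signature holds.

yes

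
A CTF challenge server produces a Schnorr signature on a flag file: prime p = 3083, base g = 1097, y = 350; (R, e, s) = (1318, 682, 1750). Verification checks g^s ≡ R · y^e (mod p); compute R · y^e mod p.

350^2 = 122500 ≡ 2263
350^4 ≡ 2263^2 = 5121169 ≡ 306
350^8 ≡ 306^2 = 93636 ≡ 1146
350^16 ≡ 1146^2 = 1313316 ≡ 3041
350^32 ≡ 3041^2 = 9247681 ≡ 1764
350^64 ≡ 1764^2 = 3111696 ≡ 949
350^128 ≡ 949^2 = 900601 ≡ 365
350^256 ≡ 365^2 = 133225 ≡ 656
350^512 ≡ 656^2 = 430336 ≡ 1799
682 = 512 + 128 + 32 + 8 + 2, so 350^682 ≡ 1799·365·1764·1146·2263 ≡ 1820 (mod 3083)
R · y^e ≡ 1318·1820 = 2398760 ≡ 186 (mod 3083)

186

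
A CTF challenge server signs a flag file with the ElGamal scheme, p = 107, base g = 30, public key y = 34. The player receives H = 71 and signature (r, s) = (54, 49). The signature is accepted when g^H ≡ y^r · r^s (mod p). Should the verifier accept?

Left side g^H mod p:
30^71 mod 107 = 16
Right side y^r · r^s mod p:
34^54 mod 107 = 34
54^49 mod 107 = 91
34·91 = 3094 ≡ 98 (mod 107)
16 ≠ 98, so verification fails.

reject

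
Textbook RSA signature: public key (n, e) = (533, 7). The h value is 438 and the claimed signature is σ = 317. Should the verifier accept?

Squares mod 533: σ^1≡317, σ^2≡285, σ^4≡209
7 = 4 + 2 + 1, so σ^7 ≡ 209·285·317 ≡ 47 (mod 533)
The recovered value 47 does not match the digest 438.

reject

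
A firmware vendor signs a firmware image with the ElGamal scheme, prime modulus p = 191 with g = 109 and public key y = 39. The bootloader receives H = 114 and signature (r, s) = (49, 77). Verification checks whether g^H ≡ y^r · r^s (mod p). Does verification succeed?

Left side g^H mod p:
109^114 mod 191 = 184
Right side y^r · r^s mod p:
39^49 mod 191 = 49
49^77 mod 191 = 109
49·109 = 5341 ≡ 184 (mod 191)
184 ≡ 184 (mod 191), so the signature is genuine.

passes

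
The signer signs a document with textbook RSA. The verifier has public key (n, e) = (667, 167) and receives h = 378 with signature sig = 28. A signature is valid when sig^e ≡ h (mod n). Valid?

sig^167 mod 667 = 550
550 ≠ 378, so verification fails.

no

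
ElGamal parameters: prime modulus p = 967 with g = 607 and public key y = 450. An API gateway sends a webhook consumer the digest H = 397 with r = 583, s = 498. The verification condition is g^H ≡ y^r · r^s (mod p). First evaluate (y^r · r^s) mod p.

647

450^583 mod 967 = 922
583^498 mod 967 = 222
y^r · r^s ≡ 922·222 = 204684 ≡ 647 (mod 967)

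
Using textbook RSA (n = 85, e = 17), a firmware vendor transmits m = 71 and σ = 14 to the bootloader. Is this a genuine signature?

Squares mod 85: σ^1≡14, σ^2≡26, σ^4≡81, σ^8≡16, σ^16≡1
17 = 16 + 1, so σ^17 ≡ 1·14 ≡ 14 (mod 85)
14 ≠ 71, so verification fails.

forged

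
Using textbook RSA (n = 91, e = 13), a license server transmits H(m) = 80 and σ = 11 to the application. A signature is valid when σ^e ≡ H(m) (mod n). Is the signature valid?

Squares mod 91: σ^1≡11, σ^2≡30, σ^4≡81, σ^8≡9
13 = 8 + 4 + 1, so σ^13 ≡ 9·81·11 ≡ 11 (mod 91)
σ^13 mod 91 = 11, but H(m) = 80.

invalid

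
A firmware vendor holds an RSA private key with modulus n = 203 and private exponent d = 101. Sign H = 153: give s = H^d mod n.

97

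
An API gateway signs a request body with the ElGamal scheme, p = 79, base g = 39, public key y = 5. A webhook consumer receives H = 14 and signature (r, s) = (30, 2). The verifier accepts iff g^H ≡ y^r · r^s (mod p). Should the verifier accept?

Left side g^H mod p:
39^2 = 1521 ≡ 20
39^4 ≡ 20^2 = 400 ≡ 5
39^8 ≡ 5^2 = 25
14 = 8 + 4 + 2, so 39^14 ≡ 25·5·20 ≡ 51 (mod 79)
Right side y^r · r^s mod p:
5^2 = 25
5^4 ≡ 25^2 = 625 ≡ 72
5^8 ≡ 72^2 = 5184 ≡ 49
5^16 ≡ 49^2 = 2401 ≡ 31
30 = 16 + 8 + 4 + 2, so 5^30 ≡ 31·49·72·25 ≡ 10 (mod 79)
30^2 = 900 ≡ 31
10·31 = 310 ≡ 73 (mod 79)
51 ≠ 73, so verification fails.

reject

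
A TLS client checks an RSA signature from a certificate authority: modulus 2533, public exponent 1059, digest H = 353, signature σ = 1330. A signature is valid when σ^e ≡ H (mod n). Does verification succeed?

σ^1059 mod 2533 = 353
Since 353 equals the digest 353, verification succeeds.

passes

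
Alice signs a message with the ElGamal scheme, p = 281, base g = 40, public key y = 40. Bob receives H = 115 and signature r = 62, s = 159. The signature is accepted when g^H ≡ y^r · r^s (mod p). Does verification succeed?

Left side g^H mod p:
40^2 = 1600 ≡ 195
40^4 ≡ 195^2 = 38025 ≡ 90
40^8 ≡ 90^2 = 8100 ≡ 232
40^16 ≡ 232^2 = 53824 ≡ 153
40^32 ≡ 153^2 = 23409 ≡ 86
40^64 ≡ 86^2 = 7396 ≡ 90
115 = 64 + 32 + 16 + 2 + 1, so 40^115 ≡ 90·86·153·195·40 ≡ 53 (mod 281)
Right side y^r · r^s mod p:
40^2 = 1600 ≡ 195
40^4 ≡ 195^2 = 38025 ≡ 90
40^8 ≡ 90^2 = 8100 ≡ 232
40^16 ≡ 232^2 = 53824 ≡ 153
40^32 ≡ 153^2 = 23409 ≡ 86
62 = 32 + 16 + 8 + 4 + 2, so 40^62 ≡ 86·153·232·90·195 ≡ 195 (mod 281)
62^2 = 3844 ≡ 191
62^4 ≡ 191^2 = 36481 ≡ 232
62^8 ≡ 232^2 = 53824 ≡ 153
62^16 ≡ 153^2 = 23409 ≡ 86
62^32 ≡ 86^2 = 7396 ≡ 90
62^64 ≡ 90^2 = 8100 ≡ 232
62^128 ≡ 232^2 = 53824 ≡ 153
159 = 128 + 16 + 8 + 4 + 2 + 1, so 62^159 ≡ 153·86·153·232·191·62 ≡ 68 (mod 281)
195·68 = 13260 ≡ 53 (mod 281)
53 ≡ 53 (mod 281), so the signature is genuine.

passes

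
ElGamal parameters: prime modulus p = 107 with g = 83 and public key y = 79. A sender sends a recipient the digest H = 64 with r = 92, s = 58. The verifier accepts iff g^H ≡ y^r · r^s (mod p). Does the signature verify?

verifies

Left side g^H mod p:
83^64 mod 107 = 42
Right side y^r · r^s mod p:
79^92 mod 107 = 64
92^58 mod 107 = 4
64·4 = 256 ≡ 42 (mod 107)
42 ≡ 42 (mod 107), so the signature is genuine.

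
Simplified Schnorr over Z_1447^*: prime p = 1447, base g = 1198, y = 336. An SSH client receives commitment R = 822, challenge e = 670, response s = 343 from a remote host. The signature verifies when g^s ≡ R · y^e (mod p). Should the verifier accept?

reject

g^s mod p:
1198^2 = 1435204 ≡ 1227
1198^4 ≡ 1227^2 = 1505529 ≡ 649
1198^8 ≡ 649^2 = 421201 ≡ 124
1198^16 ≡ 124^2 = 15376 ≡ 906
1198^32 ≡ 906^2 = 820836 ≡ 387
1198^64 ≡ 387^2 = 149769 ≡ 728
1198^128 ≡ 728^2 = 529984 ≡ 382
1198^256 ≡ 382^2 = 145924 ≡ 1224
343 = 256 + 64 + 16 + 4 + 2 + 1, so 1198^343 ≡ 1224·728·906·649·1227·1198 ≡ 337 (mod 1447)
R · y^e mod p:
336^2 = 112896 ≡ 30
336^4 ≡ 30^2 = 900
336^8 ≡ 900^2 = 810000 ≡ 1127
336^16 ≡ 1127^2 = 1270129 ≡ 1110
336^32 ≡ 1110^2 = 1232100 ≡ 703
336^64 ≡ 703^2 = 494209 ≡ 782
336^128 ≡ 782^2 = 611524 ≡ 890
336^256 ≡ 890^2 = 792100 ≡ 591
336^512 ≡ 591^2 = 349281 ≡ 554
670 = 512 + 128 + 16 + 8 + 4 + 2, so 336^670 ≡ 554·890·1110·1127·900·30 ≡ 709 (mod 1447)
822·709 = 582798 ≡ 1104 (mod 1447)
337 ≠ 1104; the check fails.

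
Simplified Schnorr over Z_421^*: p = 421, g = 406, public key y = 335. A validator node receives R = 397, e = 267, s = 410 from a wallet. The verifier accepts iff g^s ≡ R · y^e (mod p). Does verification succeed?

fails

g^s mod p:
406^2 = 164836 ≡ 225
406^4 ≡ 225^2 = 50625 ≡ 105
406^8 ≡ 105^2 = 11025 ≡ 79
406^16 ≡ 79^2 = 6241 ≡ 347
406^32 ≡ 347^2 = 120409 ≡ 3
406^64 ≡ 3^2 = 9
406^128 ≡ 9^2 = 81
406^256 ≡ 81^2 = 6561 ≡ 246
410 = 256 + 128 + 16 + 8 + 2, so 406^410 ≡ 246·81·347·79·225 ≡ 335 (mod 421)
R · y^e mod p:
335^2 = 112225 ≡ 239
335^4 ≡ 239^2 = 57121 ≡ 286
335^8 ≡ 286^2 = 81796 ≡ 122
335^16 ≡ 122^2 = 14884 ≡ 149
335^32 ≡ 149^2 = 22201 ≡ 309
335^64 ≡ 309^2 = 95481 ≡ 335
335^128 ≡ 335^2 = 112225 ≡ 239
335^256 ≡ 239^2 = 57121 ≡ 286
267 = 256 + 8 + 2 + 1, so 335^267 ≡ 286·122·239·335 ≡ 385 (mod 421)
397·385 = 152845 ≡ 22 (mod 421)
335 ≠ 22; the check fails.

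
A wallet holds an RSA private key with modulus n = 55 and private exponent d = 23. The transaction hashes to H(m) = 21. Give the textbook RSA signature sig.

(H(m))^2 ≡ 21^2 = 441 ≡ 1
(H(m))^4 ≡ 1^2 = 1
(H(m))^8 ≡ 1^2 = 1
(H(m))^16 ≡ 1^2 = 1
23 = 16 + 4 + 2 + 1, so (H(m))^23 ≡ 1·1·1·21 ≡ 21 (mod 55)

21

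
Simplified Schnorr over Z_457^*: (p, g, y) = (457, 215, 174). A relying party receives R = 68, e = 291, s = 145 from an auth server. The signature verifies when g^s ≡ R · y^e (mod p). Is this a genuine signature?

g^s mod p:
Squares mod 457: 215^1≡215, 215^2≡68, 215^4≡54, 215^8≡174, 215^16≡114, 215^32≡200, 215^64≡241, 215^128≡42
145 = 128 + 16 + 1, so 215^145 ≡ 42·114·215 ≡ 256 (mod 457)
R · y^e mod p:
Squares mod 457: 174^1≡174, 174^2≡114, 174^4≡200, 174^8≡241, 174^16≡42, 174^32≡393, 174^64≡440, 174^128≡289, 174^256≡347
291 = 256 + 32 + 2 + 1, so 174^291 ≡ 347·393·114·174 ≡ 407 (mod 457)
68·407 = 27676 ≡ 256 (mod 457)
256 ≡ 256 (mod 457); signature holds.

genuine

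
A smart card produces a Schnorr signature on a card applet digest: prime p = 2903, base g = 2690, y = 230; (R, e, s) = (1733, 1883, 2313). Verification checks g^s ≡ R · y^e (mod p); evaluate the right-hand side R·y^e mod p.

992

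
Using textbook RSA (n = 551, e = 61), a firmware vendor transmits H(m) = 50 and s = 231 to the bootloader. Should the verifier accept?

reject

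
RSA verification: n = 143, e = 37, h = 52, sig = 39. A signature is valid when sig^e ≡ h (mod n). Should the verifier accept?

sig^2 ≡ 39^2 = 1521 ≡ 91
sig^4 ≡ 91^2 = 8281 ≡ 130
sig^8 ≡ 130^2 = 16900 ≡ 26
sig^16 ≡ 26^2 = 676 ≡ 104
sig^32 ≡ 104^2 = 10816 ≡ 91
37 = 32 + 4 + 1, so sig^37 ≡ 91·130·39 ≡ 52 (mod 143)
sig^37 mod 143 = 52 matches h.

accept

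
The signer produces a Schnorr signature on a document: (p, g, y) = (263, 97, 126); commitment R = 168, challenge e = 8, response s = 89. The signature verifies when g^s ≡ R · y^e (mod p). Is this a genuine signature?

genuine

g^s mod p:
97^2 = 9409 ≡ 204
97^4 ≡ 204^2 = 41616 ≡ 62
97^8 ≡ 62^2 = 3844 ≡ 162
97^16 ≡ 162^2 = 26244 ≡ 207
97^32 ≡ 207^2 = 42849 ≡ 243
97^64 ≡ 243^2 = 59049 ≡ 137
89 = 64 + 16 + 8 + 1, so 97^89 ≡ 137·207·162·97 ≡ 77 (mod 263)
R · y^e mod p:
126^2 = 15876 ≡ 96
126^4 ≡ 96^2 = 9216 ≡ 11
126^8 ≡ 11^2 = 121
168·121 = 20328 ≡ 77 (mod 263)
77 ≡ 77 (mod 263); signature holds.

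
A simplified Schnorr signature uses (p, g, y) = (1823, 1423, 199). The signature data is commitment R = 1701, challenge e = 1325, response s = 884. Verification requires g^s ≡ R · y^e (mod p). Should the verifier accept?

reject

g^s mod p:
1423^2 = 2024929 ≡ 1399
1423^4 ≡ 1399^2 = 1957201 ≡ 1122
1423^8 ≡ 1122^2 = 1258884 ≡ 1014
1423^16 ≡ 1014^2 = 1028196 ≡ 24
1423^32 ≡ 24^2 = 576
1423^64 ≡ 576^2 = 331776 ≡ 1813
1423^128 ≡ 1813^2 = 3286969 ≡ 100
1423^256 ≡ 100^2 = 10000 ≡ 885
1423^512 ≡ 885^2 = 783225 ≡ 1158
884 = 512 + 256 + 64 + 32 + 16 + 4, so 1423^884 ≡ 1158·885·1813·576·24·1122 ≡ 1083 (mod 1823)
R · y^e mod p:
199^2 = 39601 ≡ 1318
199^4 ≡ 1318^2 = 1737124 ≡ 1628
199^8 ≡ 1628^2 = 2650384 ≡ 1565
199^16 ≡ 1565^2 = 2449225 ≡ 936
199^32 ≡ 936^2 = 876096 ≡ 1056
199^64 ≡ 1056^2 = 1115136 ≡ 1283
199^128 ≡ 1283^2 = 1646089 ≡ 1743
199^256 ≡ 1743^2 = 3038049 ≡ 931
199^512 ≡ 931^2 = 866761 ≡ 836
199^1024 ≡ 836^2 = 698896 ≡ 687
1325 = 1024 + 256 + 32 + 8 + 4 + 1, so 199^1325 ≡ 687·931·1056·1565·1628·199 ≡ 420 (mod 1823)
1701·420 = 714420 ≡ 1627 (mod 1823)
1083 ≠ 1627; the check fails.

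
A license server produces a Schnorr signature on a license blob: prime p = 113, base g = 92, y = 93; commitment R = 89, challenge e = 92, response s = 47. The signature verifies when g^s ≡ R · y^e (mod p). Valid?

g^s mod p:
Squares mod 113: 92^1≡92, 92^2≡102, 92^4≡8, 92^8≡64, 92^16≡28, 92^32≡106
47 = 32 + 8 + 4 + 2 + 1, so 92^47 ≡ 106·64·8·102·92 ≡ 47 (mod 113)
R · y^e mod p:
Squares mod 113: 93^1≡93, 93^2≡61, 93^4≡105, 93^8≡64, 93^16≡28, 93^32≡106, 93^64≡49
92 = 64 + 16 + 8 + 4, so 93^92 ≡ 49·28·64·105 ≡ 57 (mod 113)
89·57 = 5073 ≡ 101 (mod 113)
47 ≠ 101; the check fails.

no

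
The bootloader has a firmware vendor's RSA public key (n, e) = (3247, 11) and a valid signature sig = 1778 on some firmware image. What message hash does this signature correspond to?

2485

sig^2 ≡ 1778^2 = 3161284 ≡ 1953
sig^4 ≡ 1953^2 = 3814209 ≡ 2231
sig^8 ≡ 2231^2 = 4977361 ≡ 2957
11 = 8 + 2 + 1, so sig^11 ≡ 2957·1953·1778 ≡ 2485 (mod 3247)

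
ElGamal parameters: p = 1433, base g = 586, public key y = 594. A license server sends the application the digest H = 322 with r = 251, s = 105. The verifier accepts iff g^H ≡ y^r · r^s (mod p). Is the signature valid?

valid

Left side g^H mod p:
586^2 = 343396 ≡ 909
586^4 ≡ 909^2 = 826281 ≡ 873
586^8 ≡ 873^2 = 762129 ≡ 1206
586^16 ≡ 1206^2 = 1454436 ≡ 1374
586^32 ≡ 1374^2 = 1887876 ≡ 615
586^64 ≡ 615^2 = 378225 ≡ 1346
586^128 ≡ 1346^2 = 1811716 ≡ 404
586^256 ≡ 404^2 = 163216 ≡ 1287
322 = 256 + 64 + 2, so 586^322 ≡ 1287·1346·909 ≡ 437 (mod 1433)
Right side y^r · r^s mod p:
594^2 = 352836 ≡ 318
594^4 ≡ 318^2 = 101124 ≡ 814
594^8 ≡ 814^2 = 662596 ≡ 550
594^16 ≡ 550^2 = 302500 ≡ 137
594^32 ≡ 137^2 = 18769 ≡ 140
594^64 ≡ 140^2 = 19600 ≡ 971
594^128 ≡ 971^2 = 942841 ≡ 1360
251 = 128 + 64 + 32 + 16 + 8 + 2 + 1, so 594^251 ≡ 1360·971·140·137·550·318·594 ≡ 652 (mod 1433)
251^2 = 63001 ≡ 1382
251^4 ≡ 1382^2 = 1909924 ≡ 1168
251^8 ≡ 1168^2 = 1364224 ≡ 8
251^16 ≡ 8^2 = 64
251^32 ≡ 64^2 = 4096 ≡ 1230
251^64 ≡ 1230^2 = 1512900 ≡ 1085
105 = 64 + 32 + 8 + 1, so 251^105 ≡ 1085·1230·8·251 ≡ 482 (mod 1433)
652·482 = 314264 ≡ 437 (mod 1433)
437 ≡ 437 (mod 1433), so the signature is genuine.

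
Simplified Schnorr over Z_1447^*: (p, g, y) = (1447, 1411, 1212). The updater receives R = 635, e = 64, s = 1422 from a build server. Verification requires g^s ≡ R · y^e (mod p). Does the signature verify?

g^s mod p:
1411^1422 mod 1447 = 796
R · y^e mod p:
1212^64 mod 1447 = 1111
635·1111 = 705485 ≡ 796 (mod 1447)
796 ≡ 796 (mod 1447); signature holds.

verifies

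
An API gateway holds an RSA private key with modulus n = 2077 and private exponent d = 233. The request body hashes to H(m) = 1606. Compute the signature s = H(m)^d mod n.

1679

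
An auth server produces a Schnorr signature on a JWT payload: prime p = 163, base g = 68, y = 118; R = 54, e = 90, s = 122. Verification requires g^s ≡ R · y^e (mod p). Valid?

yes

g^s mod p:
Squares mod 163: 68^1≡68, 68^2≡60, 68^4≡14, 68^8≡33, 68^16≡111, 68^32≡96, 68^64≡88
122 = 64 + 32 + 16 + 8 + 2, so 68^122 ≡ 88·96·111·33·60 ≡ 62 (mod 163)
R · y^e mod p:
Squares mod 163: 118^1≡118, 118^2≡69, 118^4≡34, 118^8≡15, 118^16≡62, 118^32≡95, 118^64≡60
90 = 64 + 16 + 8 + 2, so 118^90 ≡ 60·62·15·69 ≡ 140 (mod 163)
54·140 = 7560 ≡ 62 (mod 163)
62 ≡ 62 (mod 163); signature holds.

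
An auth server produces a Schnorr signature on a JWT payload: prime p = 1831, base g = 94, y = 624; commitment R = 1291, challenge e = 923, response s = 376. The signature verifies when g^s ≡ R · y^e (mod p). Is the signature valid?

g^s mod p:
94^2 = 8836 ≡ 1512
94^4 ≡ 1512^2 = 2286144 ≡ 1056
94^8 ≡ 1056^2 = 1115136 ≡ 57
94^16 ≡ 57^2 = 3249 ≡ 1418
94^32 ≡ 1418^2 = 2010724 ≡ 286
94^64 ≡ 286^2 = 81796 ≡ 1232
94^128 ≡ 1232^2 = 1517824 ≡ 1756
94^256 ≡ 1756^2 = 3083536 ≡ 132
376 = 256 + 64 + 32 + 16 + 8, so 94^376 ≡ 132·1232·286·1418·57 ≡ 790 (mod 1831)
R · y^e mod p:
624^2 = 389376 ≡ 1204
624^4 ≡ 1204^2 = 1449616 ≡ 1295
624^8 ≡ 1295^2 = 1677025 ≡ 1660
624^16 ≡ 1660^2 = 2755600 ≡ 1776
624^32 ≡ 1776^2 = 3154176 ≡ 1194
624^64 ≡ 1194^2 = 1425636 ≡ 1118
624^128 ≡ 1118^2 = 1249924 ≡ 1182
624^256 ≡ 1182^2 = 1397124 ≡ 71
624^512 ≡ 71^2 = 5041 ≡ 1379
923 = 512 + 256 + 128 + 16 + 8 + 2 + 1, so 624^923 ≡ 1379·71·1182·1776·1660·1204·624 ≡ 1660 (mod 1831)
1291·1660 = 2143060 ≡ 790 (mod 1831)
790 ≡ 790 (mod 1831); signature holds.

valid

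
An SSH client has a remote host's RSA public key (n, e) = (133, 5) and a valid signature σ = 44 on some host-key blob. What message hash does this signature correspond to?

Squares mod 133: σ^1≡44, σ^2≡74, σ^4≡23
5 = 4 + 1, so σ^5 ≡ 23·44 ≡ 81 (mod 133)

81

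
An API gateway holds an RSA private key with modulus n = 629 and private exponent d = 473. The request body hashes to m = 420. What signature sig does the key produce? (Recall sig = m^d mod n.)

294

m^2 ≡ 420^2 = 176400 ≡ 280
m^4 ≡ 280^2 = 78400 ≡ 404
m^8 ≡ 404^2 = 163216 ≡ 305
m^16 ≡ 305^2 = 93025 ≡ 562
m^32 ≡ 562^2 = 315844 ≡ 86
m^64 ≡ 86^2 = 7396 ≡ 477
m^128 ≡ 477^2 = 227529 ≡ 460
m^256 ≡ 460^2 = 211600 ≡ 256
473 = 256 + 128 + 64 + 16 + 8 + 1, so m^473 ≡ 256·460·477·562·305·420 ≡ 294 (mod 629)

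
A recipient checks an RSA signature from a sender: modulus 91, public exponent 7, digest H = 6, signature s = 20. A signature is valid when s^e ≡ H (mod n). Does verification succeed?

passes

s^7 mod 91 = 6
6 = H, so the signature checks out.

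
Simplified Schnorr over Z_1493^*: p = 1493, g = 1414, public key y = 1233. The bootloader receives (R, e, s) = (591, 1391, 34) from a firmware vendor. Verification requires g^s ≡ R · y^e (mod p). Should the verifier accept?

g^s mod p:
Squares mod 1493: 1414^1≡1414, 1414^2≡269, 1414^4≡697, 1414^8≡584, 1414^16≡652, 1414^32≡1092
34 = 32 + 2, so 1414^34 ≡ 1092·269 ≡ 1120 (mod 1493)
R · y^e mod p:
Squares mod 1493: 1233^1≡1233, 1233^2≡415, 1233^4≡530, 1233^8≡216, 1233^16≡373, 1233^32≡280, 1233^64≡764, 1233^128≡1426, 1233^256≡10, 1233^512≡100, 1233^1024≡1042
1391 = 1024 + 256 + 64 + 32 + 8 + 4 + 2 + 1, so 1233^1391 ≡ 1042·10·764·280·216·530·415·1233 ≡ 744 (mod 1493)
591·744 = 439704 ≡ 762 (mod 1493)
1120 ≠ 762; the check fails.

reject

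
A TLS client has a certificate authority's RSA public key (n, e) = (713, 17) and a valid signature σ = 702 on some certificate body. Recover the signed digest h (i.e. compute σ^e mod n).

σ^2 ≡ 702^2 = 492804 ≡ 121
σ^4 ≡ 121^2 = 14641 ≡ 381
σ^8 ≡ 381^2 = 145161 ≡ 422
σ^16 ≡ 422^2 = 178084 ≡ 547
17 = 16 + 1, so σ^17 ≡ 547·702 ≡ 400 (mod 713)

400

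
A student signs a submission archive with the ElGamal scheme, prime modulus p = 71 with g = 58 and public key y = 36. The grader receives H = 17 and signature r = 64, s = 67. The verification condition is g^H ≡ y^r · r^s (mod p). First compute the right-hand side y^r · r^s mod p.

Squares mod 71: 36^1≡36, 36^2≡18, 36^4≡40, 36^8≡38, 36^16≡24, 36^32≡8, 36^64≡64
36^64 ≡ 64 (mod 71)
Squares mod 71: 64^1≡64, 64^2≡49, 64^4≡58, 64^8≡27, 64^16≡19, 64^32≡6, 64^64≡36
67 = 64 + 2 + 1, so 64^67 ≡ 36·49·64 ≡ 6 (mod 71)
y^r · r^s ≡ 64·6 = 384 ≡ 29 (mod 71)

29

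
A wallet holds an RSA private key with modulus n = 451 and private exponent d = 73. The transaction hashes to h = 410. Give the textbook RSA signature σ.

82

h^2 ≡ 410^2 = 168100 ≡ 328
h^4 ≡ 328^2 = 107584 ≡ 246
h^8 ≡ 246^2 = 60516 ≡ 82
h^16 ≡ 82^2 = 6724 ≡ 410
h^32 ≡ 410^2 = 168100 ≡ 328
h^64 ≡ 328^2 = 107584 ≡ 246
73 = 64 + 8 + 1, so h^73 ≡ 246·82·410 ≡ 82 (mod 451)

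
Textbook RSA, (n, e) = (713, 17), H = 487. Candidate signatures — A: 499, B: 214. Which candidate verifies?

Candidate A: 499^17 mod 713 = 487
  → matches H = 487
Candidate B: 214^17 mod 713 = 226

A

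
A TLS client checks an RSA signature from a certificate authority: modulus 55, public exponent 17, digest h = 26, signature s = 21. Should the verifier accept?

reject

s^17 mod 55 = 21
The recovered value 21 does not match the digest 26.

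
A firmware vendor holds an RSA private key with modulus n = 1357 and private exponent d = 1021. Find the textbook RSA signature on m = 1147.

626

m^2 ≡ 1147^2 = 1315609 ≡ 676
m^4 ≡ 676^2 = 456976 ≡ 1024
m^8 ≡ 1024^2 = 1048576 ≡ 972
m^16 ≡ 972^2 = 944784 ≡ 312
m^32 ≡ 312^2 = 97344 ≡ 997
m^64 ≡ 997^2 = 994009 ≡ 685
m^128 ≡ 685^2 = 469225 ≡ 1060
m^256 ≡ 1060^2 = 1123600 ≡ 4
m^512 ≡ 4^2 = 16
1021 = 512 + 256 + 128 + 64 + 32 + 16 + 8 + 4 + 1, so m^1021 ≡ 16·4·1060·685·997·312·972·1024·1147 ≡ 626 (mod 1357)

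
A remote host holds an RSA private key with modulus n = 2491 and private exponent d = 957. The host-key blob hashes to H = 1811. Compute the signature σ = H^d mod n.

H^2 ≡ 1811^2 = 3279721 ≡ 1565
H^4 ≡ 1565^2 = 2449225 ≡ 572
H^8 ≡ 572^2 = 327184 ≡ 863
H^16 ≡ 863^2 = 744769 ≡ 2451
H^32 ≡ 2451^2 = 6007401 ≡ 1600
H^64 ≡ 1600^2 = 2560000 ≡ 1743
H^128 ≡ 1743^2 = 3038049 ≡ 1520
H^256 ≡ 1520^2 = 2310400 ≡ 1243
H^512 ≡ 1243^2 = 1545049 ≡ 629
957 = 512 + 256 + 128 + 32 + 16 + 8 + 4 + 1, so H^957 ≡ 629·1243·1520·1600·2451·863·572·1811 ≡ 1575 (mod 2491)

1575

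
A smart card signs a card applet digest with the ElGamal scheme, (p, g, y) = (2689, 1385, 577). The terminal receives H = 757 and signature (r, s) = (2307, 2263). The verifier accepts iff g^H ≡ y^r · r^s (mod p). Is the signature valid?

valid

Left side g^H mod p:
Squares mod 2689: 1385^1≡1385, 1385^2≡968, 1385^4≡1252, 1385^8≡2506, 1385^16≡1221, 1385^32≡1135, 1385^64≡194, 1385^128≡2679, 1385^256≡100, 1385^512≡1933
757 = 512 + 128 + 64 + 32 + 16 + 4 + 1, so 1385^757 ≡ 1933·2679·194·1135·1221·1252·1385 ≡ 945 (mod 2689)
Right side y^r · r^s mod p:
Squares mod 2689: 577^1≡577, 577^2≡2182, 577^4≡1594, 577^8≡2420, 577^16≡2447, 577^32≡2095, 577^64≡577, 577^128≡2182, 577^256≡1594, 577^512≡2420, 577^1024≡2447, 577^2048≡2095
2307 = 2048 + 256 + 2 + 1, so 577^2307 ≡ 2095·1594·2182·577 ≡ 1689 (mod 2689)
Squares mod 2689: 2307^1≡2307, 2307^2≡718, 2307^4≡1925, 2307^8≡183, 2307^16≡1221, 2307^32≡1135, 2307^64≡194, 2307^128≡2679, 2307^256≡100, 2307^512≡1933, 2307^1024≡1468, 2307^2048≡1135
2263 = 2048 + 128 + 64 + 16 + 4 + 2 + 1, so 2307^2263 ≡ 1135·2679·194·1221·1925·718·2307 ≡ 1357 (mod 2689)
1689·1357 = 2291973 ≡ 945 (mod 2689)
945 ≡ 945 (mod 2689), so the signature is genuine.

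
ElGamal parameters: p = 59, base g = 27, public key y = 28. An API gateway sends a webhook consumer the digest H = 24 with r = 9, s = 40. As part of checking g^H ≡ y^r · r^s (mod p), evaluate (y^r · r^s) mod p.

28^2 = 784 ≡ 17
28^4 ≡ 17^2 = 289 ≡ 53
28^8 ≡ 53^2 = 2809 ≡ 36
9 = 8 + 1, so 28^9 ≡ 36·28 ≡ 5 (mod 59)
9^2 = 81 ≡ 22
9^4 ≡ 22^2 = 484 ≡ 12
9^8 ≡ 12^2 = 144 ≡ 26
9^16 ≡ 26^2 = 676 ≡ 27
9^32 ≡ 27^2 = 729 ≡ 21
40 = 32 + 8, so 9^40 ≡ 21·26 ≡ 15 (mod 59)
y^r · r^s ≡ 5·15 = 75 ≡ 16 (mod 59)

16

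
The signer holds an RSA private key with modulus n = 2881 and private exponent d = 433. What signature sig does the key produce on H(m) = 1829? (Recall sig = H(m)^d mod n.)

(H(m))^2 ≡ 1829^2 = 3345241 ≡ 400
(H(m))^4 ≡ 400^2 = 160000 ≡ 1545
(H(m))^8 ≡ 1545^2 = 2387025 ≡ 1557
(H(m))^16 ≡ 1557^2 = 2424249 ≡ 1328
(H(m))^32 ≡ 1328^2 = 1763584 ≡ 412
(H(m))^64 ≡ 412^2 = 169744 ≡ 2646
(H(m))^128 ≡ 2646^2 = 7001316 ≡ 486
(H(m))^256 ≡ 486^2 = 236196 ≡ 2835
433 = 256 + 128 + 32 + 16 + 1, so (H(m))^433 ≡ 2835·486·412·1328·1829 ≡ 2475 (mod 2881)

2475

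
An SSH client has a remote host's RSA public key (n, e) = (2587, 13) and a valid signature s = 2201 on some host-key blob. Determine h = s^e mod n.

1850

s^13 mod 2587 = 1850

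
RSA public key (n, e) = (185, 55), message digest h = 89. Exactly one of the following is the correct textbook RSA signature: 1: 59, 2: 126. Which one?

1

Candidate 1: Squares mod 185: 59^1≡59, 59^2≡151, 59^4≡46, 59^8≡81, 59^16≡86, 59^32≡181; 55 = 32 + 16 + 4 + 2 + 1, so 59^55 ≡ 181·86·46·151·59 ≡ 89 (mod 185)
  → matches h = 89
Candidate 2: Squares mod 185: 126^1≡126, 126^2≡151, 126^4≡46, 126^8≡81, 126^16≡86, 126^32≡181; 55 = 32 + 16 + 4 + 2 + 1, so 126^55 ≡ 181·86·46·151·126 ≡ 96 (mod 185)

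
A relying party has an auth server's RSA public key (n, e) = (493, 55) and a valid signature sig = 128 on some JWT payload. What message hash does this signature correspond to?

sig^2 ≡ 128^2 = 16384 ≡ 115
sig^4 ≡ 115^2 = 13225 ≡ 407
sig^8 ≡ 407^2 = 165649 ≡ 1
sig^16 ≡ 1^2 = 1
sig^32 ≡ 1^2 = 1
55 = 32 + 16 + 4 + 2 + 1, so sig^55 ≡ 1·1·407·115·128 ≡ 104 (mod 493)

104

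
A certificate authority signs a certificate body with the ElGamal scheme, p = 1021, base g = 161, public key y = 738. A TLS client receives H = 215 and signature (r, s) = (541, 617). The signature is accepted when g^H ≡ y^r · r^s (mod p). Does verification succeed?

fails

Left side g^H mod p:
161^2 = 25921 ≡ 396
161^4 ≡ 396^2 = 156816 ≡ 603
161^8 ≡ 603^2 = 363609 ≡ 133
161^16 ≡ 133^2 = 17689 ≡ 332
161^32 ≡ 332^2 = 110224 ≡ 977
161^64 ≡ 977^2 = 954529 ≡ 915
161^128 ≡ 915^2 = 837225 ≡ 5
215 = 128 + 64 + 16 + 4 + 2 + 1, so 161^215 ≡ 5·915·332·603·396·161 ≡ 334 (mod 1021)
Right side y^r · r^s mod p:
738^2 = 544644 ≡ 451
738^4 ≡ 451^2 = 203401 ≡ 222
738^8 ≡ 222^2 = 49284 ≡ 276
738^16 ≡ 276^2 = 76176 ≡ 622
738^32 ≡ 622^2 = 386884 ≡ 946
738^64 ≡ 946^2 = 894916 ≡ 520
738^128 ≡ 520^2 = 270400 ≡ 856
738^256 ≡ 856^2 = 732736 ≡ 679
738^512 ≡ 679^2 = 461041 ≡ 570
541 = 512 + 16 + 8 + 4 + 1, so 738^541 ≡ 570·622·276·222·738 ≡ 494 (mod 1021)
541^2 = 292681 ≡ 675
541^4 ≡ 675^2 = 455625 ≡ 259
541^8 ≡ 259^2 = 67081 ≡ 716
541^16 ≡ 716^2 = 512656 ≡ 114
541^32 ≡ 114^2 = 12996 ≡ 744
541^64 ≡ 744^2 = 553536 ≡ 154
541^128 ≡ 154^2 = 23716 ≡ 233
541^256 ≡ 233^2 = 54289 ≡ 176
541^512 ≡ 176^2 = 30976 ≡ 346
617 = 512 + 64 + 32 + 8 + 1, so 541^617 ≡ 346·154·744·716·541 ≡ 232 (mod 1021)
494·232 = 114608 ≡ 256 (mod 1021)
334 ≠ 256, so verification fails.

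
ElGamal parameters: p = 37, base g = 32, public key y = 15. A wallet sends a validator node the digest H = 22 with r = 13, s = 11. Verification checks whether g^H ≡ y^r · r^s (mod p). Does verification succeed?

Left side g^H mod p:
32^2 = 1024 ≡ 25
32^4 ≡ 25^2 = 625 ≡ 33
32^8 ≡ 33^2 = 1089 ≡ 16
32^16 ≡ 16^2 = 256 ≡ 34
22 = 16 + 4 + 2, so 32^22 ≡ 34·33·25 ≡ 4 (mod 37)
Right side y^r · r^s mod p:
15^2 = 225 ≡ 3
15^4 ≡ 3^2 = 9
15^8 ≡ 9^2 = 81 ≡ 7
13 = 8 + 4 + 1, so 15^13 ≡ 7·9·15 ≡ 20 (mod 37)
13^2 = 169 ≡ 21
13^4 ≡ 21^2 = 441 ≡ 34
13^8 ≡ 34^2 = 1156 ≡ 9
11 = 8 + 2 + 1, so 13^11 ≡ 9·21·13 ≡ 15 (mod 37)
20·15 = 300 ≡ 4 (mod 37)
4 ≡ 4 (mod 37), so the signature is genuine.

passes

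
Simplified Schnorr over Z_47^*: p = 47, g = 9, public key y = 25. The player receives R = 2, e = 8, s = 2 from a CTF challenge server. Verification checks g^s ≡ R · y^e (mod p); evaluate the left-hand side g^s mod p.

34

Squares mod 47: 9^1≡9, 9^2≡34
9^2 ≡ 34 (mod 47)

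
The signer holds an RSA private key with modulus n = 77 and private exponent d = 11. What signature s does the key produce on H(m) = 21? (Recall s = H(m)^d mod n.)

(H(m))^11 mod 77 = 21

21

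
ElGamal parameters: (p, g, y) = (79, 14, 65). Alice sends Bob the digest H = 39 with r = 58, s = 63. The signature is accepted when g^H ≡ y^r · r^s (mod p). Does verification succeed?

Left side g^H mod p:
Squares mod 79: 14^1≡14, 14^2≡38, 14^4≡22, 14^8≡10, 14^16≡21, 14^32≡46
39 = 32 + 4 + 2 + 1, so 14^39 ≡ 46·22·38·14 ≡ 78 (mod 79)
Right side y^r · r^s mod p:
Squares mod 79: 65^1≡65, 65^2≡38, 65^4≡22, 65^8≡10, 65^16≡21, 65^32≡46
58 = 32 + 16 + 8 + 2, so 65^58 ≡ 46·21·10·38 ≡ 46 (mod 79)
Squares mod 79: 58^1≡58, 58^2≡46, 58^4≡62, 58^8≡52, 58^16≡18, 58^32≡8
63 = 32 + 16 + 8 + 4 + 2 + 1, so 58^63 ≡ 8·18·52·62·46·58 ≡ 12 (mod 79)
46·12 = 552 ≡ 78 (mod 79)
78 ≡ 78 (mod 79), so the signature is genuine.

passes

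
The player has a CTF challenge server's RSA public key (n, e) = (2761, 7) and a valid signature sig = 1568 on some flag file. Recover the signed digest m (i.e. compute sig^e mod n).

sig^2 ≡ 1568^2 = 2458624 ≡ 1334
sig^4 ≡ 1334^2 = 1779556 ≡ 1472
7 = 4 + 2 + 1, so sig^7 ≡ 1472·1334·1568 ≡ 1889 (mod 2761)

1889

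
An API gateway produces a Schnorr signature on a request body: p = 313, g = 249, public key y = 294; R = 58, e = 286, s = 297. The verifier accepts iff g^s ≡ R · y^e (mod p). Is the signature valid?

g^s mod p:
249^297 mod 313 = 58
R · y^e mod p:
294^286 mod 313 = 1
58·1 = 58 ≡ 58 (mod 313)
58 ≡ 58 (mod 313); signature holds.

valid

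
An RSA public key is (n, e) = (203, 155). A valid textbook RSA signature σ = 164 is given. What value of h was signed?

σ^2 ≡ 164^2 = 26896 ≡ 100
σ^4 ≡ 100^2 = 10000 ≡ 53
σ^8 ≡ 53^2 = 2809 ≡ 170
σ^16 ≡ 170^2 = 28900 ≡ 74
σ^32 ≡ 74^2 = 5476 ≡ 198
σ^64 ≡ 198^2 = 39204 ≡ 25
σ^128 ≡ 25^2 = 625 ≡ 16
155 = 128 + 16 + 8 + 2 + 1, so σ^155 ≡ 16·74·170·100·164 ≡ 68 (mod 203)

68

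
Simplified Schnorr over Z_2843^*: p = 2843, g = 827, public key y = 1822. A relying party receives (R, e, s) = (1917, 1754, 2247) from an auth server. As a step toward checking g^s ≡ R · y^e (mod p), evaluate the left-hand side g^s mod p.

764

827^2247 mod 2843 = 764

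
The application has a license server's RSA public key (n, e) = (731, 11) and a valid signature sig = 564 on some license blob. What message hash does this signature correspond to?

sig^2 ≡ 564^2 = 318096 ≡ 111
sig^4 ≡ 111^2 = 12321 ≡ 625
sig^8 ≡ 625^2 = 390625 ≡ 271
11 = 8 + 2 + 1, so sig^11 ≡ 271·111·564 ≡ 636 (mod 731)

636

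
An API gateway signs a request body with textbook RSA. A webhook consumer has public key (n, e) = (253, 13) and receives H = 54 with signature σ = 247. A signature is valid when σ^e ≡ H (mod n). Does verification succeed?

fails

σ^2 ≡ 247^2 = 61009 ≡ 36
σ^4 ≡ 36^2 = 1296 ≡ 31
σ^8 ≡ 31^2 = 961 ≡ 202
13 = 8 + 4 + 1, so σ^13 ≡ 202·31·247 ≡ 125 (mod 253)
The recovered value 125 does not match the digest 54.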